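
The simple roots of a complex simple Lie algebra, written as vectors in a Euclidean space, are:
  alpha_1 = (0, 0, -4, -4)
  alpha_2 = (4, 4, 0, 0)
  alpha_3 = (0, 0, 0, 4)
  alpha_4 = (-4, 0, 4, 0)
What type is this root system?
B_4

Compute the Cartan integers a_ij = 2(alpha_i, alpha_j)/(alpha_j, alpha_j); the resulting 4x4 Cartan matrix is
[[2, 0, -2, -1], [0, 2, 0, -1], [-1, 0, 2, 0], [-1, -1, 0, 2]].
The roots have two lengths (squared-length ratio 2:1); the short ones are alpha_{3}. The associated Dynkin diagram is a chain of 4 nodes with a double edge at one end; the terminal node there is the unique short simple root (B_4), so the type is B_4 (the algebra so(9)).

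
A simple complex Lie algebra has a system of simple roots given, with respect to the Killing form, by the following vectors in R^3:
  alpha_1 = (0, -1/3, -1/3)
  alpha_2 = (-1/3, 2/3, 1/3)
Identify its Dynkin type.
G2

Compute the Cartan integers a_ij = 2(alpha_i, alpha_j)/(alpha_j, alpha_j); the resulting 2x2 Cartan matrix is
[[2, -1], [-3, 2]].
The roots have two lengths (squared-length ratio 3:1); the short ones are alpha_{1}. The associated Dynkin diagram is two nodes joined by a triple edge (G_2), so the type is G_2.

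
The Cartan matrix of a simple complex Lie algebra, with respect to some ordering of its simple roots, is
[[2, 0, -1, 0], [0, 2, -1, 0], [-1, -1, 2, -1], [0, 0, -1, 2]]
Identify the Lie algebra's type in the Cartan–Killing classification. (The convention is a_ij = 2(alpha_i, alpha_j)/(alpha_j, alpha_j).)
The matrix has rank 4 with 2's on the diagonal. Reading the off-diagonal entries as Dynkin edges (a single edge where a_ij = a_ji = -1; a double or triple edge where a_ij * a_ji = 2 or 3), the diagram is a chain of 2 nodes with a fork of two nodes at one end (D_4). One simple-root ordering that puts it in standard form is (alpha_1, alpha_3, alpha_4, alpha_2). So the algebra is type D_4, i.e. so(8).

D4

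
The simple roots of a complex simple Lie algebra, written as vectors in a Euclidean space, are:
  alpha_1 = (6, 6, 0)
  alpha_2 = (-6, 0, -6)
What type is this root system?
Compute the Cartan integers a_ij = 2(alpha_i, alpha_j)/(alpha_j, alpha_j); the resulting 2x2 Cartan matrix is
[[2, -1], [-1, 2]].
All simple roots have the same length, so the diagram is simply laced. The associated Dynkin diagram is a chain of 2 nodes with single edges (A_2), so the type is A_2 (the algebra sl(3)).

type A_2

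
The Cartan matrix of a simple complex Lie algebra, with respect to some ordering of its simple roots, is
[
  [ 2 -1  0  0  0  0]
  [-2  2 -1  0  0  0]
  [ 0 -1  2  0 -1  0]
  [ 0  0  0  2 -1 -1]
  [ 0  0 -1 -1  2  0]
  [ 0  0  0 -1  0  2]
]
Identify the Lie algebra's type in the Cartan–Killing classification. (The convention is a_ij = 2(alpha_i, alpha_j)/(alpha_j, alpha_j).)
The matrix has rank 6 with 2's on the diagonal. Reading the off-diagonal entries as Dynkin edges (a single edge where a_ij = a_ji = -1; a double or triple edge where a_ij * a_ji = 2 or 3), the diagram is a chain of 6 nodes with a double edge at one end; the terminal node there is the unique short simple root (B_6). One simple-root ordering that puts it in standard form is (alpha_6, alpha_4, alpha_5, alpha_3, alpha_2, alpha_1). So the algebra is type B_6, i.e. so(13).

B_6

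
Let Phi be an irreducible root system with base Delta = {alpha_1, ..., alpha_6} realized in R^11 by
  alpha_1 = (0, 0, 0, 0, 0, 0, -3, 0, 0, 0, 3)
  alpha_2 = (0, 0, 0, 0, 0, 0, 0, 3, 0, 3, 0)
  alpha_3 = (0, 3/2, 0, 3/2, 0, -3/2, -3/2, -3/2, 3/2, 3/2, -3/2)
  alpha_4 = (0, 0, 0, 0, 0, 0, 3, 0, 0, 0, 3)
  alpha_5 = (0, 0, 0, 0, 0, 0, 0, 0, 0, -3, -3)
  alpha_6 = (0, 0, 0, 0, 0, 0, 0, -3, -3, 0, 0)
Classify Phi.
Compute the Cartan integers a_ij = 2(alpha_i, alpha_j)/(alpha_j, alpha_j); the resulting 6x6 Cartan matrix is
[[2, 0, 0, 0, -1, 0], [0, 2, 0, 0, -1, -1], [0, 0, 2, -1, 0, 0], [0, 0, -1, 2, -1, 0], [-1, -1, 0, -1, 2, 0], [0, -1, 0, 0, 0, 2]].
All simple roots have the same length, so the diagram is simply laced. The associated Dynkin diagram is a chain of 5 nodes with one extra node attached to the third node from one end (E_6), so the type is E_6.

E_6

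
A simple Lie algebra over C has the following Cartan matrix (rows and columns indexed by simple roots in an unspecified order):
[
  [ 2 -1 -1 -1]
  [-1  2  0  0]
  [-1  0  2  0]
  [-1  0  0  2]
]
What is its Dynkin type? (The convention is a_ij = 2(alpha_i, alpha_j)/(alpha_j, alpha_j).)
The matrix has rank 4 with 2's on the diagonal. Reading the off-diagonal entries as Dynkin edges (a single edge where a_ij = a_ji = -1; a double or triple edge where a_ij * a_ji = 2 or 3), the diagram is a chain of 2 nodes with a fork of two nodes at one end (D_4). One simple-root ordering that puts it in standard form is (alpha_4, alpha_1, alpha_2, alpha_3). So the algebra is type D_4, i.e. so(8).

D_4 (so(8))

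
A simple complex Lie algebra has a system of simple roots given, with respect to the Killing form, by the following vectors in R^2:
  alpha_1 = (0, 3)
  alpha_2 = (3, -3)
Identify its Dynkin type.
B_2

Compute the Cartan integers a_ij = 2(alpha_i, alpha_j)/(alpha_j, alpha_j); the resulting 2x2 Cartan matrix is
[[2, -1], [-2, 2]].
The roots have two lengths (squared-length ratio 2:1); the short ones are alpha_{1}. The associated Dynkin diagram is a chain of 2 nodes with a double edge at one end; the terminal node there is the unique short simple root (B_2), so the type is B_2 (the algebra so(5)).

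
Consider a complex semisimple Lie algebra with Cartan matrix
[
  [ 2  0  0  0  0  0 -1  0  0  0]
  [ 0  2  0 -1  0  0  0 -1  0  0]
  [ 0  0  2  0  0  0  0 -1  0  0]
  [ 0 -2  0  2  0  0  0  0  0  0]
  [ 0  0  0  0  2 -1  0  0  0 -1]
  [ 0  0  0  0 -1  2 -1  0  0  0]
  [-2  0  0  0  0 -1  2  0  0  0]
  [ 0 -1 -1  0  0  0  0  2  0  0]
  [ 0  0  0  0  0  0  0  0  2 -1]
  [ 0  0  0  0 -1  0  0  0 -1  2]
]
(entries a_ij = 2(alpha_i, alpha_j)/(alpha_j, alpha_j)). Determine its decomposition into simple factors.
The diagram associated to this matrix has two connected components: the simple roots {alpha_1, alpha_5, alpha_6, alpha_7, alpha_9, alpha_10} form a chain of 6 nodes with a double edge at one end; the terminal node there is the unique short simple root (B_6), and {alpha_2, alpha_3, alpha_4, alpha_8} form a chain of 4 nodes with a double edge at one end; the terminal node there is the unique long simple root (C_4). A semisimple Lie algebra decomposes uniquely as the direct sum of simple ideals, one per connected component of its Dynkin diagram, so g ≅ B_6 ⊕ C_4 (dimension 78 + 36 = 114).

B6 + C4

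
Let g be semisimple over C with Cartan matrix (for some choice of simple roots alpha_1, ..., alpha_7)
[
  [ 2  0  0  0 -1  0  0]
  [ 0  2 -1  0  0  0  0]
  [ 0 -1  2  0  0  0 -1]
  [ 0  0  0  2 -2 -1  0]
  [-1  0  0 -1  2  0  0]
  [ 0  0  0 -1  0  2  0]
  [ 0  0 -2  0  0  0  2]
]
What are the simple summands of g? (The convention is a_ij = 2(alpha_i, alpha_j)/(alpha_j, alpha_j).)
The diagram associated to this matrix has two connected components: the simple roots {alpha_2, alpha_3, alpha_7} form a chain of 3 nodes with a double edge at one end; the terminal node there is the unique long simple root (C_3), and {alpha_1, alpha_4, alpha_5, alpha_6} form a chain of 4 nodes with a double edge between the middle two (F_4). A semisimple Lie algebra decomposes uniquely as the direct sum of simple ideals, one per connected component of its Dynkin diagram, so g ≅ C_3 ⊕ F_4 (dimension 21 + 52 = 73).

C_3 + F_4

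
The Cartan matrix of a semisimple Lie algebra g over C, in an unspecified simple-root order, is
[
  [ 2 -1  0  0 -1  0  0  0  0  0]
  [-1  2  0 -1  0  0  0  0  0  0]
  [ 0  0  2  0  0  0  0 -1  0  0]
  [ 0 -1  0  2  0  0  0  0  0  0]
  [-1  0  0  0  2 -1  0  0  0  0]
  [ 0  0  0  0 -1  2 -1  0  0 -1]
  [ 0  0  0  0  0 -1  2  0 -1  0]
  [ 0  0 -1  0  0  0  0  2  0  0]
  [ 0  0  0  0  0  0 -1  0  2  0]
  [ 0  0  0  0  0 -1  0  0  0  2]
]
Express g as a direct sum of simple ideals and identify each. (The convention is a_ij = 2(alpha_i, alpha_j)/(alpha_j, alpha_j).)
A_2 (sl(3)) ⊕ E_8

The diagram associated to this matrix has two connected components: the simple roots {alpha_3, alpha_8} form a chain of 2 nodes with single edges (A_2), and {alpha_1, alpha_2, alpha_4, alpha_5, alpha_6, alpha_7, alpha_9, alpha_10} form a chain of 7 nodes with one extra node attached to the third node from one end (E_8). A semisimple Lie algebra decomposes uniquely as the direct sum of simple ideals, one per connected component of its Dynkin diagram, so g ≅ A_2 ⊕ E_8 (dimension 8 + 248 = 256).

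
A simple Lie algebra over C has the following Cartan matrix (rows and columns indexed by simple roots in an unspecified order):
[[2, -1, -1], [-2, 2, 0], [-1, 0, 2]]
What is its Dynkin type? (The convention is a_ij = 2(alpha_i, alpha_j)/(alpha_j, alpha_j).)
The matrix has rank 3 with 2's on the diagonal. Reading the off-diagonal entries as Dynkin edges (a single edge where a_ij = a_ji = -1; a double or triple edge where a_ij * a_ji = 2 or 3), the diagram is a chain of 3 nodes with a double edge at one end; the terminal node there is the unique long simple root (C_3). One simple-root ordering that puts it in standard form is (alpha_3, alpha_1, alpha_2). So the algebra is type C_3, i.e. sp(6).

type C_3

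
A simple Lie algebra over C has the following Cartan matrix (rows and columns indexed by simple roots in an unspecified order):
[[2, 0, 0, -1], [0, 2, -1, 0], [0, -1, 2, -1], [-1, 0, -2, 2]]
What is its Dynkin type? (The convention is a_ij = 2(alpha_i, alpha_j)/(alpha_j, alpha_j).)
The matrix has rank 4 with 2's on the diagonal. Reading the off-diagonal entries as Dynkin edges (a single edge where a_ij = a_ji = -1; a double or triple edge where a_ij * a_ji = 2 or 3), the diagram is a chain of 4 nodes with a double edge between the middle two (F_4). One simple-root ordering that puts it in standard form is (alpha_1, alpha_4, alpha_3, alpha_2). So the algebra is type F_4.

F_4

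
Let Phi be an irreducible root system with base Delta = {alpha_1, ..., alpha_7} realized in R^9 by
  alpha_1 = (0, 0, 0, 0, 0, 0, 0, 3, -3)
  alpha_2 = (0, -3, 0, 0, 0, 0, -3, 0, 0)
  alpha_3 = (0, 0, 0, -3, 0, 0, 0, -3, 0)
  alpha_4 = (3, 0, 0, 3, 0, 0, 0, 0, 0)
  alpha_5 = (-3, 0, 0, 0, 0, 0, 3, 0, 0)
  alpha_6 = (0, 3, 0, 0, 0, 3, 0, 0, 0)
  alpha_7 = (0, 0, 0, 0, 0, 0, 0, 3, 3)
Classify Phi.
D_7

Compute the Cartan integers a_ij = 2(alpha_i, alpha_j)/(alpha_j, alpha_j); the resulting 7x7 Cartan matrix is
[[2, 0, -1, 0, 0, 0, 0], [0, 2, 0, 0, -1, -1, 0], [-1, 0, 2, -1, 0, 0, -1], [0, 0, -1, 2, -1, 0, 0], [0, -1, 0, -1, 2, 0, 0], [0, -1, 0, 0, 0, 2, 0], [0, 0, -1, 0, 0, 0, 2]].
All simple roots have the same length, so the diagram is simply laced. The associated Dynkin diagram is a chain of 5 nodes with a fork of two nodes at one end (D_7), so the type is D_7 (the algebra so(14)).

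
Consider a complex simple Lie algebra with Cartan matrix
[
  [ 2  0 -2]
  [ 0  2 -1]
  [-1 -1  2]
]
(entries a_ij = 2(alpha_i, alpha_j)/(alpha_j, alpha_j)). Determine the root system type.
The matrix has rank 3 with 2's on the diagonal. Reading the off-diagonal entries as Dynkin edges (a single edge where a_ij = a_ji = -1; a double or triple edge where a_ij * a_ji = 2 or 3), the diagram is a chain of 3 nodes with a double edge at one end; the terminal node there is the unique long simple root (C_3). One simple-root ordering that puts it in standard form is (alpha_2, alpha_3, alpha_1). So the algebra is type C_3, i.e. sp(6).

C_3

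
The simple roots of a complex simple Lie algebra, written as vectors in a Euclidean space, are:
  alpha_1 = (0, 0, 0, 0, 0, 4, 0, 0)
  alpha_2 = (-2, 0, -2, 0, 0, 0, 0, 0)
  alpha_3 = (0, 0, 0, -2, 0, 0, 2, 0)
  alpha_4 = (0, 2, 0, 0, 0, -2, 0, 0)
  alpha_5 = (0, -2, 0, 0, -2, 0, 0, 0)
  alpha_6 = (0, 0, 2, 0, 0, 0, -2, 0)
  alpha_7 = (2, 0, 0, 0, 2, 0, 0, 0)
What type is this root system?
Compute the Cartan integers a_ij = 2(alpha_i, alpha_j)/(alpha_j, alpha_j); the resulting 7x7 Cartan matrix is
[[2, 0, 0, -2, 0, 0, 0], [0, 2, 0, 0, 0, -1, -1], [0, 0, 2, 0, 0, -1, 0], [-1, 0, 0, 2, -1, 0, 0], [0, 0, 0, -1, 2, 0, -1], [0, -1, -1, 0, 0, 2, 0], [0, -1, 0, 0, -1, 0, 2]].
The roots have two lengths (squared-length ratio 2:1); the short ones are alpha_{2,3,4,5,6,7}. The associated Dynkin diagram is a chain of 7 nodes with a double edge at one end; the terminal node there is the unique long simple root (C_7), so the type is C_7 (the algebra sp(14)).

type C_7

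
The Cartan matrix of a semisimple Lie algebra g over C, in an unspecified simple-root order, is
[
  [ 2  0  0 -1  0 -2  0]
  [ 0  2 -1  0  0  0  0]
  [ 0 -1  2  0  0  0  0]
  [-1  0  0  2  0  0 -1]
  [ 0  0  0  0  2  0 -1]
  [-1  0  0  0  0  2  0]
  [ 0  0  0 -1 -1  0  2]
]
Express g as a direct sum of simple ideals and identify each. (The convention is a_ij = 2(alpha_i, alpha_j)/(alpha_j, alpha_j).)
A_2 (sl(3)) ⊕ B_5 (so(11))

The diagram associated to this matrix has two connected components: the simple roots {alpha_2, alpha_3} form a chain of 2 nodes with single edges (A_2), and {alpha_1, alpha_4, alpha_5, alpha_6, alpha_7} form a chain of 5 nodes with a double edge at one end; the terminal node there is the unique short simple root (B_5). A semisimple Lie algebra decomposes uniquely as the direct sum of simple ideals, one per connected component of its Dynkin diagram, so g ≅ A_2 ⊕ B_5 (dimension 8 + 55 = 63).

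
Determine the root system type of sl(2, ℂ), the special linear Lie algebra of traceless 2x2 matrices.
A_1 (sl(2))

This is sl(2), which has dimension 2^2 - 1 = 3 and rank 2 - 1 = 1 (a Cartan subalgebra is the diagonal traceless matrices). In the classification of classical Lie algebras, the special linear algebra sl(n+1) has type A_n; here n = 1, so the Dynkin diagram is a chain of 1 nodes with single edges (A_1). Hence the type is A_1.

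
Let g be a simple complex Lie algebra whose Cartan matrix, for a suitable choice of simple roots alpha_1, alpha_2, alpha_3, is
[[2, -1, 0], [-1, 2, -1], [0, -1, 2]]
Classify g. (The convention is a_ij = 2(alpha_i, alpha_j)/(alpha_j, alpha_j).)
The matrix has rank 3 with 2's on the diagonal. Reading the off-diagonal entries as Dynkin edges (a single edge where a_ij = a_ji = -1; a double or triple edge where a_ij * a_ji = 2 or 3), the diagram is a chain of 3 nodes with single edges (A_3). One simple-root ordering that puts it in standard form is (alpha_1, alpha_2, alpha_3). So the algebra is type A_3, i.e. sl(4).

type A_3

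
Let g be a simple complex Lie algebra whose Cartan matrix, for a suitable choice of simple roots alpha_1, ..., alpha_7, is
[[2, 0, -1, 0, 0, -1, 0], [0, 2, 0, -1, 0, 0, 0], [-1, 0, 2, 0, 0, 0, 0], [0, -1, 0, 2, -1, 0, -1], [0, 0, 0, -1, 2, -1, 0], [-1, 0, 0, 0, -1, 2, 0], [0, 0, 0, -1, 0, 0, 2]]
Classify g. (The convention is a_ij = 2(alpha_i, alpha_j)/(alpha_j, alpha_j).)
D7

The matrix has rank 7 with 2's on the diagonal. Reading the off-diagonal entries as Dynkin edges (a single edge where a_ij = a_ji = -1; a double or triple edge where a_ij * a_ji = 2 or 3), the diagram is a chain of 5 nodes with a fork of two nodes at one end (D_7). One simple-root ordering that puts it in standard form is (alpha_3, alpha_1, alpha_6, alpha_5, alpha_4, alpha_2, alpha_7). So the algebra is type D_7, i.e. so(14).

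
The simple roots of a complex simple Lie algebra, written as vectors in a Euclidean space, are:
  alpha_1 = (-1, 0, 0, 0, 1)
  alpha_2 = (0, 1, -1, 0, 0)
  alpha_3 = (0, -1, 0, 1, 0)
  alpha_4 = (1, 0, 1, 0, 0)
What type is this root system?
type A_4

Compute the Cartan integers a_ij = 2(alpha_i, alpha_j)/(alpha_j, alpha_j); the resulting 4x4 Cartan matrix is
[[2, 0, 0, -1], [0, 2, -1, -1], [0, -1, 2, 0], [-1, -1, 0, 2]].
All simple roots have the same length, so the diagram is simply laced. The associated Dynkin diagram is a chain of 4 nodes with single edges (A_4), so the type is A_4 (the algebra sl(5)).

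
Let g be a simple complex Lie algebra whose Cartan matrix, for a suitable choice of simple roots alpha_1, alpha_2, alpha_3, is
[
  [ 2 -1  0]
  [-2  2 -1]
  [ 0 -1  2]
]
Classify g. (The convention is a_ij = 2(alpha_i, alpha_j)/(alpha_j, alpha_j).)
The matrix has rank 3 with 2's on the diagonal. Reading the off-diagonal entries as Dynkin edges (a single edge where a_ij = a_ji = -1; a double or triple edge where a_ij * a_ji = 2 or 3), the diagram is a chain of 3 nodes with a double edge at one end; the terminal node there is the unique short simple root (B_3). One simple-root ordering that puts it in standard form is (alpha_3, alpha_2, alpha_1). So the algebra is type B_3, i.e. so(7).

B_3 (so(7))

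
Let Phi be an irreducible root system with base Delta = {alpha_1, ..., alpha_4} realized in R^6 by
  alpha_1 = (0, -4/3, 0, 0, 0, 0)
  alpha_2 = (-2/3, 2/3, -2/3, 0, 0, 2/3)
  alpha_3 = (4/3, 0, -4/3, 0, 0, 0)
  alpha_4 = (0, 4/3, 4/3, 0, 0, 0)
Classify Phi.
F_4

Compute the Cartan integers a_ij = 2(alpha_i, alpha_j)/(alpha_j, alpha_j); the resulting 4x4 Cartan matrix is
[[2, -1, 0, -1], [-1, 2, 0, 0], [0, 0, 2, -1], [-2, 0, -1, 2]].
The roots have two lengths (squared-length ratio 2:1); the short ones are alpha_{1,2}. The associated Dynkin diagram is a chain of 4 nodes with a double edge between the middle two (F_4), so the type is F_4.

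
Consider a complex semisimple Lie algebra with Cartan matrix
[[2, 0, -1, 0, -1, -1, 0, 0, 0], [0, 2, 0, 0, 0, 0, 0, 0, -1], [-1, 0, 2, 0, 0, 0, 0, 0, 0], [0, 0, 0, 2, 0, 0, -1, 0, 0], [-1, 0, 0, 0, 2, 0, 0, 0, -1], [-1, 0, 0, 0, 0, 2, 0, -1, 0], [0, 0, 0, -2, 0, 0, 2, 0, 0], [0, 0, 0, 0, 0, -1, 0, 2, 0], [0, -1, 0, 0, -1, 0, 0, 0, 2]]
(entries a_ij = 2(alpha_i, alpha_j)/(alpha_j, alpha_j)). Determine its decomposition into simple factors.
The diagram associated to this matrix has two connected components: the simple roots {alpha_4, alpha_7} form a chain of 2 nodes with a double edge at one end; the terminal node there is the unique short simple root (B_2), and {alpha_1, alpha_2, alpha_3, alpha_5, alpha_6, alpha_8, alpha_9} form a chain of 6 nodes with one extra node attached to the third node from one end (E_7). A semisimple Lie algebra decomposes uniquely as the direct sum of simple ideals, one per connected component of its Dynkin diagram, so g ≅ B_2 ⊕ E_7 (dimension 10 + 133 = 143).

type B_2 + type E_7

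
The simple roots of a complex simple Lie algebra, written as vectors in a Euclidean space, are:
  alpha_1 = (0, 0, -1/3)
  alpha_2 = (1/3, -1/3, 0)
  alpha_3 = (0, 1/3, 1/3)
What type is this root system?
Compute the Cartan integers a_ij = 2(alpha_i, alpha_j)/(alpha_j, alpha_j); the resulting 3x3 Cartan matrix is
[[2, 0, -1], [0, 2, -1], [-2, -1, 2]].
The roots have two lengths (squared-length ratio 2:1); the short ones are alpha_{1}. The associated Dynkin diagram is a chain of 3 nodes with a double edge at one end; the terminal node there is the unique short simple root (B_3), so the type is B_3 (the algebra so(7)).

B3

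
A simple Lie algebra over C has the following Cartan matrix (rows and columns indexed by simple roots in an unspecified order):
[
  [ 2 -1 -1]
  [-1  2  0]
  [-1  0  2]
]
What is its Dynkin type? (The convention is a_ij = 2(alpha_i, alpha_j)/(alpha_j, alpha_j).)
A_3

The matrix has rank 3 with 2's on the diagonal. Reading the off-diagonal entries as Dynkin edges (a single edge where a_ij = a_ji = -1; a double or triple edge where a_ij * a_ji = 2 or 3), the diagram is a chain of 3 nodes with single edges (A_3). One simple-root ordering that puts it in standard form is (alpha_3, alpha_1, alpha_2). So the algebra is type A_3, i.e. sl(4).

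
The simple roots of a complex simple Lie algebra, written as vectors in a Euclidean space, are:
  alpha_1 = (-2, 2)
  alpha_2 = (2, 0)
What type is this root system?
Compute the Cartan integers a_ij = 2(alpha_i, alpha_j)/(alpha_j, alpha_j); the resulting 2x2 Cartan matrix is
[[2, -2], [-1, 2]].
The roots have two lengths (squared-length ratio 2:1); the short ones are alpha_{2}. The associated Dynkin diagram is a chain of 2 nodes with a double edge at one end; the terminal node there is the unique short simple root (B_2), so the type is B_2 (the algebra so(5)).

type B_2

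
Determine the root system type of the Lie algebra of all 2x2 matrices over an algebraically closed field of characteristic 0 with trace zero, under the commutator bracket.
This is sl(2), which has dimension 2^2 - 1 = 3 and rank 2 - 1 = 1 (a Cartan subalgebra is the diagonal traceless matrices). In the classification of classical Lie algebras, the special linear algebra sl(n+1) has type A_n; here n = 1, so the Dynkin diagram is a chain of 1 nodes with single edges (A_1). Hence the type is A_1.

type A_1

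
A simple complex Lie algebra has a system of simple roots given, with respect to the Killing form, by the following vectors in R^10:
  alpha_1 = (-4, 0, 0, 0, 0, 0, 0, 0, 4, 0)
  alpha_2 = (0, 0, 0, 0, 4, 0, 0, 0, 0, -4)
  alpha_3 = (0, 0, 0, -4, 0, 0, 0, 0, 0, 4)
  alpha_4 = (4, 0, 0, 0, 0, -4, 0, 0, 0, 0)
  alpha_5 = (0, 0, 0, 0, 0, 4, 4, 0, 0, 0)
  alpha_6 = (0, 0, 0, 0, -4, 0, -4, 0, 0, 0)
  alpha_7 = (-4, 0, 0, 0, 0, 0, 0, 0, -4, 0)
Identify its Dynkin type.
D7

Compute the Cartan integers a_ij = 2(alpha_i, alpha_j)/(alpha_j, alpha_j); the resulting 7x7 Cartan matrix is
[[2, 0, 0, -1, 0, 0, 0], [0, 2, -1, 0, 0, -1, 0], [0, -1, 2, 0, 0, 0, 0], [-1, 0, 0, 2, -1, 0, -1], [0, 0, 0, -1, 2, -1, 0], [0, -1, 0, 0, -1, 2, 0], [0, 0, 0, -1, 0, 0, 2]].
All simple roots have the same length, so the diagram is simply laced. The associated Dynkin diagram is a chain of 5 nodes with a fork of two nodes at one end (D_7), so the type is D_7 (the algebra so(14)).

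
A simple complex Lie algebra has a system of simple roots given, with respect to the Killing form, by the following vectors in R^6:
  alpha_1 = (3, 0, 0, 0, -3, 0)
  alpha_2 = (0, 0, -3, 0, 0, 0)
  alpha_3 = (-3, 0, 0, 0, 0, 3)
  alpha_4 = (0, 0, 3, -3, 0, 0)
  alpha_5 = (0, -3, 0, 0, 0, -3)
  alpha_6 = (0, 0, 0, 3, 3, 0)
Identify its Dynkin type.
Compute the Cartan integers a_ij = 2(alpha_i, alpha_j)/(alpha_j, alpha_j); the resulting 6x6 Cartan matrix is
[[2, 0, -1, 0, 0, -1], [0, 2, 0, -1, 0, 0], [-1, 0, 2, 0, -1, 0], [0, -2, 0, 2, 0, -1], [0, 0, -1, 0, 2, 0], [-1, 0, 0, -1, 0, 2]].
The roots have two lengths (squared-length ratio 2:1); the short ones are alpha_{2}. The associated Dynkin diagram is a chain of 6 nodes with a double edge at one end; the terminal node there is the unique short simple root (B_6), so the type is B_6 (the algebra so(13)).

B_6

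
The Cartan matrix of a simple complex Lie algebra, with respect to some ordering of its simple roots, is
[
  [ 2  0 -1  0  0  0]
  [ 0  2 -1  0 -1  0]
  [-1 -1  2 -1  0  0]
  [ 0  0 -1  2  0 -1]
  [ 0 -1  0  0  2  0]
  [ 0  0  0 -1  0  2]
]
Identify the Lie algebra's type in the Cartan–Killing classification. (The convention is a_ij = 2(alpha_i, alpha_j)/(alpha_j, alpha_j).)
The matrix has rank 6 with 2's on the diagonal. Reading the off-diagonal entries as Dynkin edges (a single edge where a_ij = a_ji = -1; a double or triple edge where a_ij * a_ji = 2 or 3), the diagram is a chain of 5 nodes with one extra node attached to the third node from one end (E_6). One simple-root ordering that puts it in standard form is (alpha_6, alpha_1, alpha_4, alpha_3, alpha_2, alpha_5). So the algebra is type E_6.

E6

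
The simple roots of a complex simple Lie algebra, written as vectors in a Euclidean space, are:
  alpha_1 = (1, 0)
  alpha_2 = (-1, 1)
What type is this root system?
type B_2

Compute the Cartan integers a_ij = 2(alpha_i, alpha_j)/(alpha_j, alpha_j); the resulting 2x2 Cartan matrix is
[[2, -1], [-2, 2]].
The roots have two lengths (squared-length ratio 2:1); the short ones are alpha_{1}. The associated Dynkin diagram is a chain of 2 nodes with a double edge at one end; the terminal node there is the unique short simple root (B_2), so the type is B_2 (the algebra so(5)).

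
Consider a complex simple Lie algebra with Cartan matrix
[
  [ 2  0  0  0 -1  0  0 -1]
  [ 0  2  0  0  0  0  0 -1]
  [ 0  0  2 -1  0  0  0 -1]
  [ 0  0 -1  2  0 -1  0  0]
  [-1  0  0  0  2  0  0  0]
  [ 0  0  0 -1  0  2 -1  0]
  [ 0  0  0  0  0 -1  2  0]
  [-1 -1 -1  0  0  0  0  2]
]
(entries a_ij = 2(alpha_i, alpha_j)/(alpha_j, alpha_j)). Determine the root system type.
type E_8

The matrix has rank 8 with 2's on the diagonal. Reading the off-diagonal entries as Dynkin edges (a single edge where a_ij = a_ji = -1; a double or triple edge where a_ij * a_ji = 2 or 3), the diagram is a chain of 7 nodes with one extra node attached to the third node from one end (E_8). One simple-root ordering that puts it in standard form is (alpha_5, alpha_2, alpha_1, alpha_8, alpha_3, alpha_4, alpha_6, alpha_7). So the algebra is type E_8.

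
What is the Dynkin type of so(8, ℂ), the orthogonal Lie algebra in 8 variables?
This is so(8) with 8 even, which has dimension 8(8-1)/2 = 28 and rank 8/2 = 4. In the classification of classical Lie algebras, the orthogonal algebra so(2n) in an even number of variables has type D_n; here n = 4, so the Dynkin diagram is a chain of 2 nodes with a fork of two nodes at one end (D_4). Hence the type is D_4.

D4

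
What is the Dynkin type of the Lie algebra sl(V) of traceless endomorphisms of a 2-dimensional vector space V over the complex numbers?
A_1 (sl(2))

This is sl(2), which has dimension 2^2 - 1 = 3 and rank 2 - 1 = 1 (a Cartan subalgebra is the diagonal traceless matrices). In the classification of classical Lie algebras, the special linear algebra sl(n+1) has type A_n; here n = 1, so the Dynkin diagram is a chain of 1 nodes with single edges (A_1). Hence the type is A_1.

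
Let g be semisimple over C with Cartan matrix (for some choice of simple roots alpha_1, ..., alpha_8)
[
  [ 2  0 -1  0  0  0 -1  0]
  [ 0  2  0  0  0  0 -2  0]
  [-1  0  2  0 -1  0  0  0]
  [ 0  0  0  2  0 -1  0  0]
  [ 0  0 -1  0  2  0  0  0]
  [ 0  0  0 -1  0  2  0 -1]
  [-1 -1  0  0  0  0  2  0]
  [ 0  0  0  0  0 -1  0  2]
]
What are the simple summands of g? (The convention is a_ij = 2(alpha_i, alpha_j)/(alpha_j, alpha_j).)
A3 ⊕ C5

The diagram associated to this matrix has two connected components: the simple roots {alpha_4, alpha_6, alpha_8} form a chain of 3 nodes with single edges (A_3), and {alpha_1, alpha_2, alpha_3, alpha_5, alpha_7} form a chain of 5 nodes with a double edge at one end; the terminal node there is the unique long simple root (C_5). A semisimple Lie algebra decomposes uniquely as the direct sum of simple ideals, one per connected component of its Dynkin diagram, so g ≅ A_3 ⊕ C_5 (dimension 15 + 55 = 70).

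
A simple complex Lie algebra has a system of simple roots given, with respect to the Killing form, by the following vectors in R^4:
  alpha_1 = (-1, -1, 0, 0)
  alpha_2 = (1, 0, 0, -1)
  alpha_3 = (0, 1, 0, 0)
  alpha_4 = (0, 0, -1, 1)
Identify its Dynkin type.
Compute the Cartan integers a_ij = 2(alpha_i, alpha_j)/(alpha_j, alpha_j); the resulting 4x4 Cartan matrix is
[[2, -1, -2, 0], [-1, 2, 0, -1], [-1, 0, 2, 0], [0, -1, 0, 2]].
The roots have two lengths (squared-length ratio 2:1); the short ones are alpha_{3}. The associated Dynkin diagram is a chain of 4 nodes with a double edge at one end; the terminal node there is the unique short simple root (B_4), so the type is B_4 (the algebra so(9)).

B_4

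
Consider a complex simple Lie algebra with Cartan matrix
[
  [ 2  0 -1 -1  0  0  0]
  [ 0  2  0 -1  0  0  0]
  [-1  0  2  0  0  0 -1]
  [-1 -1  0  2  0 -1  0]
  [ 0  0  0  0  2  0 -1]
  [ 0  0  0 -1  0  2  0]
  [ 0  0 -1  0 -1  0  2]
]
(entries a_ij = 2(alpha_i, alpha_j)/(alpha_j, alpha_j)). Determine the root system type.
The matrix has rank 7 with 2's on the diagonal. Reading the off-diagonal entries as Dynkin edges (a single edge where a_ij = a_ji = -1; a double or triple edge where a_ij * a_ji = 2 or 3), the diagram is a chain of 5 nodes with a fork of two nodes at one end (D_7). One simple-root ordering that puts it in standard form is (alpha_5, alpha_7, alpha_3, alpha_1, alpha_4, alpha_6, alpha_2). So the algebra is type D_7, i.e. so(14).

D_7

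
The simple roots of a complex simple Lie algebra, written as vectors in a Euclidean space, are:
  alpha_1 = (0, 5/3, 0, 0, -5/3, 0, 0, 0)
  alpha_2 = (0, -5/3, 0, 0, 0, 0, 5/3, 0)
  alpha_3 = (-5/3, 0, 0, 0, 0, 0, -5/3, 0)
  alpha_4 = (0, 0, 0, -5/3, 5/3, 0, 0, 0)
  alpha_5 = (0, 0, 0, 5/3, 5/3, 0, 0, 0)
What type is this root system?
D5

Compute the Cartan integers a_ij = 2(alpha_i, alpha_j)/(alpha_j, alpha_j); the resulting 5x5 Cartan matrix is
[[2, -1, 0, -1, -1], [-1, 2, -1, 0, 0], [0, -1, 2, 0, 0], [-1, 0, 0, 2, 0], [-1, 0, 0, 0, 2]].
All simple roots have the same length, so the diagram is simply laced. The associated Dynkin diagram is a chain of 3 nodes with a fork of two nodes at one end (D_5), so the type is D_5 (the algebra so(10)).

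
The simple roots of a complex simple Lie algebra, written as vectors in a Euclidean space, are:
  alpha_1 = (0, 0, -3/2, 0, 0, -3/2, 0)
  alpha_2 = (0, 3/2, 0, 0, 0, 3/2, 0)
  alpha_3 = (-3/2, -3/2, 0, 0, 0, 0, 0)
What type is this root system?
Compute the Cartan integers a_ij = 2(alpha_i, alpha_j)/(alpha_j, alpha_j); the resulting 3x3 Cartan matrix is
[[2, -1, 0], [-1, 2, -1], [0, -1, 2]].
All simple roots have the same length, so the diagram is simply laced. The associated Dynkin diagram is a chain of 3 nodes with single edges (A_3), so the type is A_3 (the algebra sl(4)).

A_3 (sl(4))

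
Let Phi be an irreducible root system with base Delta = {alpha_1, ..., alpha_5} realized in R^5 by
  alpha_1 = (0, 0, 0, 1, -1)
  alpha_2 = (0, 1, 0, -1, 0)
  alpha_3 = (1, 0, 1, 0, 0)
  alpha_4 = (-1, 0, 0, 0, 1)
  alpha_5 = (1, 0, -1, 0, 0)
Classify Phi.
D_5 (so(10))

Compute the Cartan integers a_ij = 2(alpha_i, alpha_j)/(alpha_j, alpha_j); the resulting 5x5 Cartan matrix is
[[2, -1, 0, -1, 0], [-1, 2, 0, 0, 0], [0, 0, 2, -1, 0], [-1, 0, -1, 2, -1], [0, 0, 0, -1, 2]].
All simple roots have the same length, so the diagram is simply laced. The associated Dynkin diagram is a chain of 3 nodes with a fork of two nodes at one end (D_5), so the type is D_5 (the algebra so(10)).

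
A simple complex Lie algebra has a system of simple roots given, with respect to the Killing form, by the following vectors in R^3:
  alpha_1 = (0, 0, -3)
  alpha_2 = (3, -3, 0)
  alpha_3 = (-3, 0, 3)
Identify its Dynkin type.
B_3 (so(7))

Compute the Cartan integers a_ij = 2(alpha_i, alpha_j)/(alpha_j, alpha_j); the resulting 3x3 Cartan matrix is
[[2, 0, -1], [0, 2, -1], [-2, -1, 2]].
The roots have two lengths (squared-length ratio 2:1); the short ones are alpha_{1}. The associated Dynkin diagram is a chain of 3 nodes with a double edge at one end; the terminal node there is the unique short simple root (B_3), so the type is B_3 (the algebra so(7)).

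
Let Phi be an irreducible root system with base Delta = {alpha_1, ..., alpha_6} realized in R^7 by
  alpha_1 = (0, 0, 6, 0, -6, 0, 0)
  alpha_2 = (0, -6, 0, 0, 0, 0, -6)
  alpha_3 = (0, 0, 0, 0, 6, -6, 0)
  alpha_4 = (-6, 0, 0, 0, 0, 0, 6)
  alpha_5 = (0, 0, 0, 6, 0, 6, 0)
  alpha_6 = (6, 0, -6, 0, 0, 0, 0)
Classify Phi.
Compute the Cartan integers a_ij = 2(alpha_i, alpha_j)/(alpha_j, alpha_j); the resulting 6x6 Cartan matrix is
[[2, 0, -1, 0, 0, -1], [0, 2, 0, -1, 0, 0], [-1, 0, 2, 0, -1, 0], [0, -1, 0, 2, 0, -1], [0, 0, -1, 0, 2, 0], [-1, 0, 0, -1, 0, 2]].
All simple roots have the same length, so the diagram is simply laced. The associated Dynkin diagram is a chain of 6 nodes with single edges (A_6), so the type is A_6 (the algebra sl(7)).

A_6 (sl(7))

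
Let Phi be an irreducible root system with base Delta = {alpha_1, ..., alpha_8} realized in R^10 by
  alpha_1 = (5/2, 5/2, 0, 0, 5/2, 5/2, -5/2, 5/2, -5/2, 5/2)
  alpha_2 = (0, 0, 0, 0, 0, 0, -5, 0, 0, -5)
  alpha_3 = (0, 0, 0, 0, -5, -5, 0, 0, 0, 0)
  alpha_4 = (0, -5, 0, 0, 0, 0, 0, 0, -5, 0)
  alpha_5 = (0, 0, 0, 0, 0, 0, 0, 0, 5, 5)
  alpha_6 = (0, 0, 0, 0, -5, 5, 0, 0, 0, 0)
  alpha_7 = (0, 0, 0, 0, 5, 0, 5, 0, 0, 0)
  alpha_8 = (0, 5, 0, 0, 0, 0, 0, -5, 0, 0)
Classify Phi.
E_8

Compute the Cartan integers a_ij = 2(alpha_i, alpha_j)/(alpha_j, alpha_j); the resulting 8x8 Cartan matrix is
[[2, 0, -1, 0, 0, 0, 0, 0], [0, 2, 0, 0, -1, 0, -1, 0], [-1, 0, 2, 0, 0, 0, -1, 0], [0, 0, 0, 2, -1, 0, 0, -1], [0, -1, 0, -1, 2, 0, 0, 0], [0, 0, 0, 0, 0, 2, -1, 0], [0, -1, -1, 0, 0, -1, 2, 0], [0, 0, 0, -1, 0, 0, 0, 2]].
All simple roots have the same length, so the diagram is simply laced. The associated Dynkin diagram is a chain of 7 nodes with one extra node attached to the third node from one end (E_8), so the type is E_8.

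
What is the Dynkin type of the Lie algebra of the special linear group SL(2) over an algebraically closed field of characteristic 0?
type A_1

This is sl(2), which has dimension 2^2 - 1 = 3 and rank 2 - 1 = 1 (a Cartan subalgebra is the diagonal traceless matrices). In the classification of classical Lie algebras, the special linear algebra sl(n+1) has type A_n; here n = 1, so the Dynkin diagram is a chain of 1 nodes with single edges (A_1). Hence the type is A_1.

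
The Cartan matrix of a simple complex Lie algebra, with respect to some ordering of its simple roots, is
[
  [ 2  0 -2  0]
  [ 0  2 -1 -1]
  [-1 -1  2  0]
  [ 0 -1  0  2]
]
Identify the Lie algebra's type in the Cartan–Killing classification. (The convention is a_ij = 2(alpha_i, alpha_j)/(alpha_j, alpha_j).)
The matrix has rank 4 with 2's on the diagonal. Reading the off-diagonal entries as Dynkin edges (a single edge where a_ij = a_ji = -1; a double or triple edge where a_ij * a_ji = 2 or 3), the diagram is a chain of 4 nodes with a double edge at one end; the terminal node there is the unique long simple root (C_4). One simple-root ordering that puts it in standard form is (alpha_4, alpha_2, alpha_3, alpha_1). So the algebra is type C_4, i.e. sp(8).

C4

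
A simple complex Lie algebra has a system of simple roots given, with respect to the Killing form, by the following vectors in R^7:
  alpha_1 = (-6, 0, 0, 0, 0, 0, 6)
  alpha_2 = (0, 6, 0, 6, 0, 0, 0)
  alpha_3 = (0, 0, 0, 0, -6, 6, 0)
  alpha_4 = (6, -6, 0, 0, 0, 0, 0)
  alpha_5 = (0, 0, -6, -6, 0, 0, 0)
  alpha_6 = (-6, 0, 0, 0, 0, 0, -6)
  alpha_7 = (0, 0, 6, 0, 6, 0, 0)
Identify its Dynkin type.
Compute the Cartan integers a_ij = 2(alpha_i, alpha_j)/(alpha_j, alpha_j); the resulting 7x7 Cartan matrix is
[[2, 0, 0, -1, 0, 0, 0], [0, 2, 0, -1, -1, 0, 0], [0, 0, 2, 0, 0, 0, -1], [-1, -1, 0, 2, 0, -1, 0], [0, -1, 0, 0, 2, 0, -1], [0, 0, 0, -1, 0, 2, 0], [0, 0, -1, 0, -1, 0, 2]].
All simple roots have the same length, so the diagram is simply laced. The associated Dynkin diagram is a chain of 5 nodes with a fork of two nodes at one end (D_7), so the type is D_7 (the algebra so(14)).

D_7 (so(14))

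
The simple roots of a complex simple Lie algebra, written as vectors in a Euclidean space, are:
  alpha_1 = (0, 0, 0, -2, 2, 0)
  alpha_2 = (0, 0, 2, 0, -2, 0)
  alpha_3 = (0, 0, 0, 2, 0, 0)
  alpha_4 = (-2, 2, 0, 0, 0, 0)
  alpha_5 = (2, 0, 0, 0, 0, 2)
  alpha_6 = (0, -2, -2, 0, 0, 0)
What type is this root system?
Compute the Cartan integers a_ij = 2(alpha_i, alpha_j)/(alpha_j, alpha_j); the resulting 6x6 Cartan matrix is
[[2, -1, -2, 0, 0, 0], [-1, 2, 0, 0, 0, -1], [-1, 0, 2, 0, 0, 0], [0, 0, 0, 2, -1, -1], [0, 0, 0, -1, 2, 0], [0, -1, 0, -1, 0, 2]].
The roots have two lengths (squared-length ratio 2:1); the short ones are alpha_{3}. The associated Dynkin diagram is a chain of 6 nodes with a double edge at one end; the terminal node there is the unique short simple root (B_6), so the type is B_6 (the algebra so(13)).

B_6 (so(13))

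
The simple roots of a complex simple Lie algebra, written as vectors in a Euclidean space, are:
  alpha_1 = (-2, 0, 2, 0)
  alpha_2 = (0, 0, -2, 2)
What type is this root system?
Compute the Cartan integers a_ij = 2(alpha_i, alpha_j)/(alpha_j, alpha_j); the resulting 2x2 Cartan matrix is
[[2, -1], [-1, 2]].
All simple roots have the same length, so the diagram is simply laced. The associated Dynkin diagram is a chain of 2 nodes with single edges (A_2), so the type is A_2 (the algebra sl(3)).

A2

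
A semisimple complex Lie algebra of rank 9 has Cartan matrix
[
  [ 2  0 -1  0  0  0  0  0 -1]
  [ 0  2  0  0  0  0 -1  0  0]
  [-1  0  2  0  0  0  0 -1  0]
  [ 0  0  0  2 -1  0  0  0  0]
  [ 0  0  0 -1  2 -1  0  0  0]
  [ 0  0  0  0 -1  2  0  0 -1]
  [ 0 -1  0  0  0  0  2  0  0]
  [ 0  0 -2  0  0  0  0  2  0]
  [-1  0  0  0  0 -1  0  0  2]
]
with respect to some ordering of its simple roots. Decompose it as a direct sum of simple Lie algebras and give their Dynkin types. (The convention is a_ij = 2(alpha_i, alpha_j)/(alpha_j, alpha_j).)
A_2 (sl(3)) ⊕ C_7 (sp(14))

The diagram associated to this matrix has two connected components: the simple roots {alpha_2, alpha_7} form a chain of 2 nodes with single edges (A_2), and {alpha_1, alpha_3, alpha_4, alpha_5, alpha_6, alpha_8, alpha_9} form a chain of 7 nodes with a double edge at one end; the terminal node there is the unique long simple root (C_7). A semisimple Lie algebra decomposes uniquely as the direct sum of simple ideals, one per connected component of its Dynkin diagram, so g ≅ A_2 ⊕ C_7 (dimension 8 + 105 = 113).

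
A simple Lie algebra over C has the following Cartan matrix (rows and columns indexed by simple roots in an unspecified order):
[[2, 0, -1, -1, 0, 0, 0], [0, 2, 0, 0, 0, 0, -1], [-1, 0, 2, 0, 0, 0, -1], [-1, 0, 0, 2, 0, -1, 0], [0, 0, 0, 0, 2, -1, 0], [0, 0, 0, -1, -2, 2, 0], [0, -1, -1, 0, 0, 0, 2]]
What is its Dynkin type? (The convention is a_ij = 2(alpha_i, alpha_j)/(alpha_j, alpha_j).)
B7

The matrix has rank 7 with 2's on the diagonal. Reading the off-diagonal entries as Dynkin edges (a single edge where a_ij = a_ji = -1; a double or triple edge where a_ij * a_ji = 2 or 3), the diagram is a chain of 7 nodes with a double edge at one end; the terminal node there is the unique short simple root (B_7). One simple-root ordering that puts it in standard form is (alpha_2, alpha_7, alpha_3, alpha_1, alpha_4, alpha_6, alpha_5). So the algebra is type B_7, i.e. so(15).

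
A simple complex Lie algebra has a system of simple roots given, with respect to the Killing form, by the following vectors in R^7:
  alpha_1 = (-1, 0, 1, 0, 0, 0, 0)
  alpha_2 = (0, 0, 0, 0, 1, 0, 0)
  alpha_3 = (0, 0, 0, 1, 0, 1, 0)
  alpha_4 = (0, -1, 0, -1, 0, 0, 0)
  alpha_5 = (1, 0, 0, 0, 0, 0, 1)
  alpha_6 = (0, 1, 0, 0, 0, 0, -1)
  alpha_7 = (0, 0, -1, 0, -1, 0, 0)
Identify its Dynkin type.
Compute the Cartan integers a_ij = 2(alpha_i, alpha_j)/(alpha_j, alpha_j); the resulting 7x7 Cartan matrix is
[[2, 0, 0, 0, -1, 0, -1], [0, 2, 0, 0, 0, 0, -1], [0, 0, 2, -1, 0, 0, 0], [0, 0, -1, 2, 0, -1, 0], [-1, 0, 0, 0, 2, -1, 0], [0, 0, 0, -1, -1, 2, 0], [-1, -2, 0, 0, 0, 0, 2]].
The roots have two lengths (squared-length ratio 2:1); the short ones are alpha_{2}. The associated Dynkin diagram is a chain of 7 nodes with a double edge at one end; the terminal node there is the unique short simple root (B_7), so the type is B_7 (the algebra so(15)).

B7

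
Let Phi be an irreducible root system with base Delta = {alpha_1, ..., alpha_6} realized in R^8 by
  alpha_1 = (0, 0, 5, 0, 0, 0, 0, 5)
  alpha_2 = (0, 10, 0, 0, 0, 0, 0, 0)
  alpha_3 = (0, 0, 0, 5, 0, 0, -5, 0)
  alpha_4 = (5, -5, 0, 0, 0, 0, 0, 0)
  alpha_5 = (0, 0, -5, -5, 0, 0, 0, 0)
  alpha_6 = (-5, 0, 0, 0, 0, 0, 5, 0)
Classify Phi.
Compute the Cartan integers a_ij = 2(alpha_i, alpha_j)/(alpha_j, alpha_j); the resulting 6x6 Cartan matrix is
[[2, 0, 0, 0, -1, 0], [0, 2, 0, -2, 0, 0], [0, 0, 2, 0, -1, -1], [0, -1, 0, 2, 0, -1], [-1, 0, -1, 0, 2, 0], [0, 0, -1, -1, 0, 2]].
The roots have two lengths (squared-length ratio 2:1); the short ones are alpha_{1,3,4,5,6}. The associated Dynkin diagram is a chain of 6 nodes with a double edge at one end; the terminal node there is the unique long simple root (C_6), so the type is C_6 (the algebra sp(12)).

type C_6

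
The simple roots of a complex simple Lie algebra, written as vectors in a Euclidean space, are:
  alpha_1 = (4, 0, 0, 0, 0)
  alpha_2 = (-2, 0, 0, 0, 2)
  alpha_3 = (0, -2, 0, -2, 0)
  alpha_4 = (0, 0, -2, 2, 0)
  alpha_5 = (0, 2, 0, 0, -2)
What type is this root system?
Compute the Cartan integers a_ij = 2(alpha_i, alpha_j)/(alpha_j, alpha_j); the resulting 5x5 Cartan matrix is
[[2, -2, 0, 0, 0], [-1, 2, 0, 0, -1], [0, 0, 2, -1, -1], [0, 0, -1, 2, 0], [0, -1, -1, 0, 2]].
The roots have two lengths (squared-length ratio 2:1); the short ones are alpha_{2,3,4,5}. The associated Dynkin diagram is a chain of 5 nodes with a double edge at one end; the terminal node there is the unique long simple root (C_5), so the type is C_5 (the algebra sp(10)).

C_5 (sp(10))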